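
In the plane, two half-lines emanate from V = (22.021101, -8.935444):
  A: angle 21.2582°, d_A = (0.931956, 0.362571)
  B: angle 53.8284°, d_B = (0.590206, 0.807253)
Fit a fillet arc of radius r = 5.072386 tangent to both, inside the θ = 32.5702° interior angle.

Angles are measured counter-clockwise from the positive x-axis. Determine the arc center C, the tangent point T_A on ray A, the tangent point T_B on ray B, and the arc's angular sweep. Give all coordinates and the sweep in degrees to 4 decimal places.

center=(36.3635,2.0871) T_A=(38.2026,-2.6401) T_B=(32.2688,5.0809) sweep=147.4298

bisector direction at 37.5433° = (0.792893,0.609361)
center distance |VC| = r/sin(θ/2) = 5.072386/sin(16.2851°) = 18.088719
C = V + |VC|·bis = (36.3635,2.0871)
T_A = V + ((C−V)·d_A)·d_A = V + 17.3630·d_A = (38.2026,-2.6401)
T_B = V + ((C−V)·d_B)·d_B = V + 17.3630·d_B = (32.2688,5.0809)
sweep = 180° − θ = 147.4298°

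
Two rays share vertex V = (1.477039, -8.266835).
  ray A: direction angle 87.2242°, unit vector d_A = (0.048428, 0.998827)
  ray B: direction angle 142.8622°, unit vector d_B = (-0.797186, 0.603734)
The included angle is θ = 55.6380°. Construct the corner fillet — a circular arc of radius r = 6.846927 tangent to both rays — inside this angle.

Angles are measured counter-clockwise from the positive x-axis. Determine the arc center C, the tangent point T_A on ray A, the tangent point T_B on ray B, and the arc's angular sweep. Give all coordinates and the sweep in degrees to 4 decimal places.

center=(-4.7335,5.0254) T_A=(2.1054,4.6939) T_B=(-8.8672,-0.4328) sweep=124.3620

bisector direction at 115.0432° = (-0.423301,0.905989)
center distance |VC| = r/sin(θ/2) = 6.846927/sin(27.8190°) = 14.671569
C = V + |VC|·bis = (-4.7335,5.0254)
T_A = V + ((C−V)·d_A)·d_A = V + 12.9759·d_A = (2.1054,4.6939)
T_B = V + ((C−V)·d_B)·d_B = V + 12.9759·d_B = (-8.8672,-0.4328)
sweep = 180° − θ = 124.3620°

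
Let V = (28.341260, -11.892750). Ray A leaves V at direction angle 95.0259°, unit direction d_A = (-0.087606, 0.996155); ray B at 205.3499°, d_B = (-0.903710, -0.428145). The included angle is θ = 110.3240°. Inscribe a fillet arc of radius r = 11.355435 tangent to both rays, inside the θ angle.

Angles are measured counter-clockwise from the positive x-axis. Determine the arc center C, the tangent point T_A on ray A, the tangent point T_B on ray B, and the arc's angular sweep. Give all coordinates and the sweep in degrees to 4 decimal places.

center=(16.3371,-5.0145) T_A=(27.6489,-4.0197) T_B=(21.1989,-15.2766) sweep=69.6760

bisector direction at 150.1879° = (-0.867660,0.497157)
center distance |VC| = r/sin(θ/2) = 11.355435/sin(55.1620°) = 13.835091
C = V + |VC|·bis = (16.3371,-5.0145)
T_A = V + ((C−V)·d_A)·d_A = V + 7.9034·d_A = (27.6489,-4.0197)
T_B = V + ((C−V)·d_B)·d_B = V + 7.9034·d_B = (21.1989,-15.2766)
sweep = 180° − θ = 69.6760°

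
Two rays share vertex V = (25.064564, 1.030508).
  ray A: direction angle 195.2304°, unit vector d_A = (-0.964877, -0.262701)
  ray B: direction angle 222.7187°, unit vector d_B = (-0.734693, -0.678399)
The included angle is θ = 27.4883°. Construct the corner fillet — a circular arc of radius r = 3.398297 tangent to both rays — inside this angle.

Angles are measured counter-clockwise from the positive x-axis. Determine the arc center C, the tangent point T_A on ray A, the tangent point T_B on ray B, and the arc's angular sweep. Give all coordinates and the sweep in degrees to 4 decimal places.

bisector direction at 208.9745° = (-0.874835,-0.484421)
center distance |VC| = r/sin(θ/2) = 3.398297/sin(13.7441°) = 14.303397
C = V + |VC|·bis = (12.5515,-5.8984)
T_A = V + ((C−V)·d_A)·d_A = V + 13.8938·d_A = (11.6587,-2.6194)
T_B = V + ((C−V)·d_B)·d_B = V + 13.8938·d_B = (14.8569,-8.3951)
sweep = 180° − θ = 152.5117°

center=(12.5515,-5.8984) T_A=(11.6587,-2.6194) T_B=(14.8569,-8.3951) sweep=152.5117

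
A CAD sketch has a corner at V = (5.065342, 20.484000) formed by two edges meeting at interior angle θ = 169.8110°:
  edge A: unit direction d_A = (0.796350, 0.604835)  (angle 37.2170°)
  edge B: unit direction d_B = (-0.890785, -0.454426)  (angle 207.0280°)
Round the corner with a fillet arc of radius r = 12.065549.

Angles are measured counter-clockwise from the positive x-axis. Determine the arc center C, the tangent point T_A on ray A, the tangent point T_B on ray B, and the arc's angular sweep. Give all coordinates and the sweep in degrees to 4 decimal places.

center=(-1.3757,30.7430) T_A=(5.9219,21.1346) T_B=(4.1072,19.9952) sweep=10.1890

bisector direction at 122.1225° = (-0.531731,0.846913)
center distance |VC| = r/sin(θ/2) = 12.065549/sin(84.9055°) = 12.113402
C = V + |VC|·bis = (-1.3757,30.7430)
T_A = V + ((C−V)·d_A)·d_A = V + 1.0757·d_A = (5.9219,21.1346)
T_B = V + ((C−V)·d_B)·d_B = V + 1.0757·d_B = (4.1072,19.9952)
sweep = 180° − θ = 10.1890°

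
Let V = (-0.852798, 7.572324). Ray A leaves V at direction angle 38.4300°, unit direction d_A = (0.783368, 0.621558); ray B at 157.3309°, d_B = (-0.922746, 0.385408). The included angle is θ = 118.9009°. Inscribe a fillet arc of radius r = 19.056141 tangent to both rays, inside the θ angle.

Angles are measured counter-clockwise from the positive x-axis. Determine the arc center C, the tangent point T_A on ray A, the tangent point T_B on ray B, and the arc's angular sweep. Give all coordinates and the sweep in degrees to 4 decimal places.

bisector direction at 97.8805° = (-0.137107,0.990556)
center distance |VC| = r/sin(θ/2) = 19.056141/sin(59.4504°) = 22.127687
C = V + |VC|·bis = (-3.8866,29.4910)
T_A = V + ((C−V)·d_A)·d_A = V + 11.2471·d_A = (7.9578,14.5631)
T_B = V + ((C−V)·d_B)·d_B = V + 11.2471·d_B = (-11.2310,11.9071)
sweep = 180° − θ = 61.0991°

center=(-3.8866,29.4910) T_A=(7.9578,14.5631) T_B=(-11.2310,11.9071) sweep=61.0991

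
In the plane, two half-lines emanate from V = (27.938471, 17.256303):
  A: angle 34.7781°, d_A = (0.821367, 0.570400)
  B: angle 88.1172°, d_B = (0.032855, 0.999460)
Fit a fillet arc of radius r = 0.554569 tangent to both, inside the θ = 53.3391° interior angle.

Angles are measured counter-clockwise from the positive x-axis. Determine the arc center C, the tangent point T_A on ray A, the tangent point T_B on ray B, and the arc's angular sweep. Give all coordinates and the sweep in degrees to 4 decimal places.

center=(28.5290,18.3416) T_A=(28.8453,17.8861) T_B=(27.9747,18.3598) sweep=126.6609

bisector direction at 61.4477° = (0.477962,0.878381)
center distance |VC| = r/sin(θ/2) = 0.554569/sin(26.6696°) = 1.235549
C = V + |VC|·bis = (28.5290,18.3416)
T_A = V + ((C−V)·d_A)·d_A = V + 1.1041·d_A = (28.8453,17.8861)
T_B = V + ((C−V)·d_B)·d_B = V + 1.1041·d_B = (27.9747,18.3598)
sweep = 180° − θ = 126.6609°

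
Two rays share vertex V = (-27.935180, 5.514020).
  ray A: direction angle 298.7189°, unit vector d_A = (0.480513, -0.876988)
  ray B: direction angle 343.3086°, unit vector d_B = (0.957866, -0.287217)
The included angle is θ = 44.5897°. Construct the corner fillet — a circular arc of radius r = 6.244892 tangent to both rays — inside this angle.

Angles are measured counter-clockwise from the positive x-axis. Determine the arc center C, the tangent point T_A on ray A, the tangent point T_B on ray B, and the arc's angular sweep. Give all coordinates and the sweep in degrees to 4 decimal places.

center=(-15.1400,-4.8422) T_A=(-20.6167,-7.8430) T_B=(-13.3464,1.1396) sweep=135.4103

bisector direction at 321.0138° = (0.777297,-0.629134)
center distance |VC| = r/sin(θ/2) = 6.244892/sin(22.2949°) = 16.461087
C = V + |VC|·bis = (-15.1400,-4.8422)
T_A = V + ((C−V)·d_A)·d_A = V + 15.2305·d_A = (-20.6167,-7.8430)
T_B = V + ((C−V)·d_B)·d_B = V + 15.2305·d_B = (-13.3464,1.1396)
sweep = 180° − θ = 135.4103°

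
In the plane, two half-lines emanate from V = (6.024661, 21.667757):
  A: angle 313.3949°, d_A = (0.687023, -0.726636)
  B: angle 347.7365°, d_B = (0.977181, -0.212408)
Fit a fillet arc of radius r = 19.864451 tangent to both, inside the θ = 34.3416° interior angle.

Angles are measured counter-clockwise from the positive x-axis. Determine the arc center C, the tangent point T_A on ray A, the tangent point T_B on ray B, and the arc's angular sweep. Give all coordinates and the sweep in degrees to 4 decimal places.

bisector direction at 330.5657° = (0.870920,-0.491425)
center distance |VC| = r/sin(θ/2) = 19.864451/sin(17.1708°) = 67.286676
C = V + |VC|·bis = (64.6260,-11.3986)
T_A = V + ((C−V)·d_A)·d_A = V + 64.2876·d_A = (50.1917,-25.0459)
T_B = V + ((C−V)·d_B)·d_B = V + 64.2876·d_B = (68.8453,8.0126)
sweep = 180° − θ = 145.6584°

center=(64.6260,-11.3986) T_A=(50.1917,-25.0459) T_B=(68.8453,8.0126) sweep=145.6584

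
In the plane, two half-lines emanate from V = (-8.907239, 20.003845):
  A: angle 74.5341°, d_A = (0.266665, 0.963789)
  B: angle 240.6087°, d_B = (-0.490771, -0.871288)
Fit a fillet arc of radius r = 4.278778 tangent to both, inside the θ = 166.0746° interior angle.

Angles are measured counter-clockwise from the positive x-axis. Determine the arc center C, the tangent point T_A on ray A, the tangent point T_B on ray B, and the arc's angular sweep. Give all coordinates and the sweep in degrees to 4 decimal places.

bisector direction at 157.5714° = (-0.924356,0.381532)
center distance |VC| = r/sin(θ/2) = 4.278778/sin(83.0373°) = 4.310567
C = V + |VC|·bis = (-12.8917,21.6485)
T_A = V + ((C−V)·d_A)·d_A = V + 0.5225·d_A = (-8.7679,20.5075)
T_B = V + ((C−V)·d_B)·d_B = V + 0.5225·d_B = (-9.1637,19.5486)
sweep = 180° − θ = 13.9254°

center=(-12.8917,21.6485) T_A=(-8.7679,20.5075) T_B=(-9.1637,19.5486) sweep=13.9254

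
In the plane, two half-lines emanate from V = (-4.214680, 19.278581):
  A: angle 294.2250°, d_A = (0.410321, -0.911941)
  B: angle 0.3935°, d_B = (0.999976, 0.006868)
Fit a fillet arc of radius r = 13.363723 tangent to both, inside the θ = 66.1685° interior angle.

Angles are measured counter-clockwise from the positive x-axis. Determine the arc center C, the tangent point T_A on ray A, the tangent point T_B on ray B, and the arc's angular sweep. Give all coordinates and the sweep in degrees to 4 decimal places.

bisector direction at 327.3093° = (0.841598,-0.540104)
center distance |VC| = r/sin(θ/2) = 13.363723/sin(33.0842°) = 24.481438
C = V + |VC|·bis = (16.3888,6.0560)
T_A = V + ((C−V)·d_A)·d_A = V + 20.5122·d_A = (4.2019,0.5726)
T_B = V + ((C−V)·d_B)·d_B = V + 20.5122·d_B = (16.2971,19.4195)
sweep = 180° − θ = 113.8315°

center=(16.3888,6.0560) T_A=(4.2019,0.5726) T_B=(16.2971,19.4195) sweep=113.8315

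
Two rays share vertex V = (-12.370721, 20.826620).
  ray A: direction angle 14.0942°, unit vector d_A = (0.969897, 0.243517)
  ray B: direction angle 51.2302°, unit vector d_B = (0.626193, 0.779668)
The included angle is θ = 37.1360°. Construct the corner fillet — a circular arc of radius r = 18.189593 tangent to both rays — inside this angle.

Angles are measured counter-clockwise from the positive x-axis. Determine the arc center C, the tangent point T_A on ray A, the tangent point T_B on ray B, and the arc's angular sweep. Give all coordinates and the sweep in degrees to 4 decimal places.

center=(35.7190,51.6549) T_A=(40.1485,34.0129) T_B=(21.5372,63.0451) sweep=142.8640

bisector direction at 32.6622° = (0.841867,0.539685)
center distance |VC| = r/sin(θ/2) = 18.189593/sin(18.5680°) = 57.122750
C = V + |VC|·bis = (35.7190,51.6549)
T_A = V + ((C−V)·d_A)·d_A = V + 54.1493·d_A = (40.1485,34.0129)
T_B = V + ((C−V)·d_B)·d_B = V + 54.1493·d_B = (21.5372,63.0451)
sweep = 180° − θ = 142.8640°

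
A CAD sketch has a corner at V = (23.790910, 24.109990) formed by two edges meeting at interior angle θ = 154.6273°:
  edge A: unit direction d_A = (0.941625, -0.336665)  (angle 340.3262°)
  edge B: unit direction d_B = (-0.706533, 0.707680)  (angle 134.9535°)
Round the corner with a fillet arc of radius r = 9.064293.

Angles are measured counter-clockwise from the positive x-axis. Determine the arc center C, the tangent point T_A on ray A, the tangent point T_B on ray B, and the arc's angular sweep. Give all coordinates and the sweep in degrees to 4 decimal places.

bisector direction at 57.6398° = (0.535239,0.844700)
center distance |VC| = r/sin(θ/2) = 9.064293/sin(77.3136°) = 9.291118
C = V + |VC|·bis = (28.7639,31.9582)
T_A = V + ((C−V)·d_A)·d_A = V + 2.0405·d_A = (25.7123,23.4230)
T_B = V + ((C−V)·d_B)·d_B = V + 2.0405·d_B = (22.3493,25.5540)
sweep = 180° − θ = 25.3727°

center=(28.7639,31.9582) T_A=(25.7123,23.4230) T_B=(22.3493,25.5540) sweep=25.3727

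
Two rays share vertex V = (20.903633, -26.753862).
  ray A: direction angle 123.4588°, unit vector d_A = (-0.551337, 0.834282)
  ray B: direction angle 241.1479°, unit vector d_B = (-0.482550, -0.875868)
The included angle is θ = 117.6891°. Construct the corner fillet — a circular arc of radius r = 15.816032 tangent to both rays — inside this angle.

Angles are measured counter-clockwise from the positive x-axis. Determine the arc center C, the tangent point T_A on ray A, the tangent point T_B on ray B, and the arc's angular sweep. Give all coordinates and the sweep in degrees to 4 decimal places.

center=(2.4369,-27.4966) T_A=(15.6319,-18.7767) T_B=(16.2896,-35.1287) sweep=62.3109

bisector direction at 182.3033° = (-0.999192,-0.040190)
center distance |VC| = r/sin(θ/2) = 15.816032/sin(58.8445°) = 18.481708
C = V + |VC|·bis = (2.4369,-27.4966)
T_A = V + ((C−V)·d_A)·d_A = V + 9.5617·d_A = (15.6319,-18.7767)
T_B = V + ((C−V)·d_B)·d_B = V + 9.5617·d_B = (16.2896,-35.1287)
sweep = 180° − θ = 62.3109°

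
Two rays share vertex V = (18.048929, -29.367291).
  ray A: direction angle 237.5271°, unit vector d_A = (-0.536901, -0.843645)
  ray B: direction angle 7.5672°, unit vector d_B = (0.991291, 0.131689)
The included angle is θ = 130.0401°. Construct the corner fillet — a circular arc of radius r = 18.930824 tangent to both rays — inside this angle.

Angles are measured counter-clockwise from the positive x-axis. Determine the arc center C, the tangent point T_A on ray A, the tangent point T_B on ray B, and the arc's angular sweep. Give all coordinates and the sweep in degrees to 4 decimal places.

bisector direction at 302.5472° = (0.537993,-0.842949)
center distance |VC| = r/sin(θ/2) = 18.930824/sin(65.0200°) = 20.884447
C = V + |VC|·bis = (29.2846,-46.9718)
T_A = V + ((C−V)·d_A)·d_A = V + 8.8195·d_A = (13.3137,-36.8078)
T_B = V + ((C−V)·d_B)·d_B = V + 8.8195·d_B = (26.7916,-28.2059)
sweep = 180° − θ = 49.9599°

center=(29.2846,-46.9718) T_A=(13.3137,-36.8078) T_B=(26.7916,-28.2059) sweep=49.9599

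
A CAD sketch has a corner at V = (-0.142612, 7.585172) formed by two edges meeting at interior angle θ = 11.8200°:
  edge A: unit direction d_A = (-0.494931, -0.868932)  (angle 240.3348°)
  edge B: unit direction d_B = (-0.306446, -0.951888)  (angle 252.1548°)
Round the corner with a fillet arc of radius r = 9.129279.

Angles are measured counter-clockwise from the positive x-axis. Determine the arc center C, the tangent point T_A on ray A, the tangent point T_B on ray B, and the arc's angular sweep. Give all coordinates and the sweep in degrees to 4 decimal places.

bisector direction at 246.2448° = (-0.402830,-0.915275)
center distance |VC| = r/sin(θ/2) = 9.129279/sin(5.9100°) = 88.662920
C = V + |VC|·bis = (-35.8587,-73.5658)
T_A = V + ((C−V)·d_A)·d_A = V + 88.1917·d_A = (-43.7914,-69.0474)
T_B = V + ((C−V)·d_B)·d_B = V + 88.1917·d_B = (-27.1686,-76.3634)
sweep = 180° − θ = 168.1800°

center=(-35.8587,-73.5658) T_A=(-43.7914,-69.0474) T_B=(-27.1686,-76.3634) sweep=168.1800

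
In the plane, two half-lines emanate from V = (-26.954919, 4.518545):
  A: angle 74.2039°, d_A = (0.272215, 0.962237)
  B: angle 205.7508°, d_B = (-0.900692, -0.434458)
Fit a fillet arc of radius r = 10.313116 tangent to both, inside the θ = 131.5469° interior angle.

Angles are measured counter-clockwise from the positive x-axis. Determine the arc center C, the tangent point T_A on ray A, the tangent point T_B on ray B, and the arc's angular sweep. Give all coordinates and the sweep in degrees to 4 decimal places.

bisector direction at 139.9774° = (-0.765790,0.643090)
center distance |VC| = r/sin(θ/2) = 10.313116/sin(65.7734°) = 11.309108
C = V + |VC|·bis = (-35.6153,11.7913)
T_A = V + ((C−V)·d_A)·d_A = V + 4.6406·d_A = (-25.6917,8.9839)
T_B = V + ((C−V)·d_B)·d_B = V + 4.6406·d_B = (-31.1347,2.5024)
sweep = 180° − θ = 48.4531°

center=(-35.6153,11.7913) T_A=(-25.6917,8.9839) T_B=(-31.1347,2.5024) sweep=48.4531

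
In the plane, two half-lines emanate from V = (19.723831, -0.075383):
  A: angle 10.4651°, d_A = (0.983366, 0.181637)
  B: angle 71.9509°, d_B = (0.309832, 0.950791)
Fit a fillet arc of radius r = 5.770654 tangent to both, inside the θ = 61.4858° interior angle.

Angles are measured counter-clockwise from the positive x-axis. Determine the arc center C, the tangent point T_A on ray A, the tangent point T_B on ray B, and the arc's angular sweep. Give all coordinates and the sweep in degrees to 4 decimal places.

center=(28.2166,7.3616) T_A=(29.2648,1.6869) T_B=(22.7299,9.1495) sweep=118.5142

bisector direction at 41.2080° = (0.752323,0.658795)
center distance |VC| = r/sin(θ/2) = 5.770654/sin(30.7429°) = 11.288743
C = V + |VC|·bis = (28.2166,7.3616)
T_A = V + ((C−V)·d_A)·d_A = V + 9.7023·d_A = (29.2648,1.6869)
T_B = V + ((C−V)·d_B)·d_B = V + 9.7023·d_B = (22.7299,9.1495)
sweep = 180° − θ = 118.5142°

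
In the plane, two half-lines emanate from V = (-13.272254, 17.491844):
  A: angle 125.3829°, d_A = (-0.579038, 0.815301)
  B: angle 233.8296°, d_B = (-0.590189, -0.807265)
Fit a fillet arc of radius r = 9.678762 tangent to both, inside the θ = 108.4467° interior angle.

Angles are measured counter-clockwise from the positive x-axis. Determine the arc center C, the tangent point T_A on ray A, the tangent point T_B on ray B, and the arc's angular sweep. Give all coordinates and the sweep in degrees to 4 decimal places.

center=(-25.2019,17.5738) T_A=(-17.3108,23.1782) T_B=(-17.3886,11.8615) sweep=71.5533

bisector direction at 179.6063° = (-0.999976,0.006872)
center distance |VC| = r/sin(θ/2) = 9.678762/sin(54.2234°) = 11.929911
C = V + |VC|·bis = (-25.2019,17.5738)
T_A = V + ((C−V)·d_A)·d_A = V + 6.9745·d_A = (-17.3108,23.1782)
T_B = V + ((C−V)·d_B)·d_B = V + 6.9745·d_B = (-17.3886,11.8615)
sweep = 180° − θ = 71.5533°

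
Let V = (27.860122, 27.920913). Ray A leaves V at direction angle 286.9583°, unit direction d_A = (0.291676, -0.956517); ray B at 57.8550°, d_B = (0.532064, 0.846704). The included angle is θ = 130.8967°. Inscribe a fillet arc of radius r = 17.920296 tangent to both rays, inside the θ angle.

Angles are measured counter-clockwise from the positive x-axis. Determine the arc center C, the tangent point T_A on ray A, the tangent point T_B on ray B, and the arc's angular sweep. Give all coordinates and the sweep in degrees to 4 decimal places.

center=(47.3889,25.3175) T_A=(30.2479,20.0906) T_B=(32.2157,34.8523) sweep=49.1033

bisector direction at 352.4067° = (0.991231,-0.132141)
center distance |VC| = r/sin(θ/2) = 17.920296/sin(65.4484°) = 19.701573
C = V + |VC|·bis = (47.3889,25.3175)
T_A = V + ((C−V)·d_A)·d_A = V + 8.1863·d_A = (30.2479,20.0906)
T_B = V + ((C−V)·d_B)·d_B = V + 8.1863·d_B = (32.2157,34.8523)
sweep = 180° − θ = 49.1033°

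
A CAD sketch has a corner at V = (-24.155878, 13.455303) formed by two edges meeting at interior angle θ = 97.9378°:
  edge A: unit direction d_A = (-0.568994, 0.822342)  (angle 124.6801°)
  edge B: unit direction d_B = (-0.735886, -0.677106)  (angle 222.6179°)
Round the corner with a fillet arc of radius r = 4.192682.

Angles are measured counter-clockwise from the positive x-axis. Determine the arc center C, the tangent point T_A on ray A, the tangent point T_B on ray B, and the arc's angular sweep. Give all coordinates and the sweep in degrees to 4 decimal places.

center=(-29.6797,14.0701) T_A=(-26.2319,16.4557) T_B=(-26.8409,10.9848) sweep=82.0622

bisector direction at 173.6490° = (-0.993863,0.110619)
center distance |VC| = r/sin(θ/2) = 4.192682/sin(48.9689°) = 5.557981
C = V + |VC|·bis = (-29.6797,14.0701)
T_A = V + ((C−V)·d_A)·d_A = V + 3.6486·d_A = (-26.2319,16.4557)
T_B = V + ((C−V)·d_B)·d_B = V + 3.6486·d_B = (-26.8409,10.9848)
sweep = 180° − θ = 82.0622°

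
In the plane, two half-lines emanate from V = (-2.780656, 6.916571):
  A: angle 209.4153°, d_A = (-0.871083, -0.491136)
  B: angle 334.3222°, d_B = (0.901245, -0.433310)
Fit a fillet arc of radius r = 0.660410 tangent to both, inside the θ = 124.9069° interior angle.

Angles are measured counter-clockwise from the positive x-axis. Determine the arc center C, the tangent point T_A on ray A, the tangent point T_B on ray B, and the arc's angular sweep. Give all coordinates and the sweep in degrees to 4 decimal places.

center=(-2.7564,6.1721) T_A=(-3.0807,6.7474) T_B=(-2.4702,6.7673) sweep=55.0931

bisector direction at 271.8688° = (0.032610,-0.999468)
center distance |VC| = r/sin(θ/2) = 0.660410/sin(62.4534°) = 0.744850
C = V + |VC|·bis = (-2.7564,6.1721)
T_A = V + ((C−V)·d_A)·d_A = V + 0.3445·d_A = (-3.0807,6.7474)
T_B = V + ((C−V)·d_B)·d_B = V + 0.3445·d_B = (-2.4702,6.7673)
sweep = 180° − θ = 55.0931°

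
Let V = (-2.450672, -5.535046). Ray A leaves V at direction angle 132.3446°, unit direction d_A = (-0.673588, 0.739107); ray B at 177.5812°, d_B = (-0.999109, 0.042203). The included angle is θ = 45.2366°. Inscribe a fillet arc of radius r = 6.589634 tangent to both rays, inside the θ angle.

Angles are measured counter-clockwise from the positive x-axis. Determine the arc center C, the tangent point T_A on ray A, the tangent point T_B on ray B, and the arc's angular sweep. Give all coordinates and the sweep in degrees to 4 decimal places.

center=(-17.9748,1.7162) T_A=(-13.1044,6.1549) T_B=(-18.2529,-4.8675) sweep=134.7634

bisector direction at 154.9629° = (-0.906034,0.423205)
center distance |VC| = r/sin(θ/2) = 6.589634/sin(22.6183°) = 17.134172
C = V + |VC|·bis = (-17.9748,1.7162)
T_A = V + ((C−V)·d_A)·d_A = V + 15.8163·d_A = (-13.1044,6.1549)
T_B = V + ((C−V)·d_B)·d_B = V + 15.8163·d_B = (-18.2529,-4.8675)
sweep = 180° − θ = 134.7634°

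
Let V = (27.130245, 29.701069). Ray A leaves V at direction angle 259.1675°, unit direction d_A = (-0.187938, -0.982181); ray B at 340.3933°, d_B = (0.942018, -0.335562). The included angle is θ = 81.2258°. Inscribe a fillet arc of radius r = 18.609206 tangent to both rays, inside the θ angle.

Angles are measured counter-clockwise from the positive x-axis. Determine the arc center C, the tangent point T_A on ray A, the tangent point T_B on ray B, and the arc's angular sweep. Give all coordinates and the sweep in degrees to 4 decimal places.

bisector direction at 299.7804° = (0.496677,-0.867935)
center distance |VC| = r/sin(θ/2) = 18.609206/sin(40.6129°) = 28.587979
C = V + |VC|·bis = (41.3292,4.8886)
T_A = V + ((C−V)·d_A)·d_A = V + 21.7018·d_A = (23.0516,8.3859)
T_B = V + ((C−V)·d_B)·d_B = V + 21.7018·d_B = (47.5738,22.4188)
sweep = 180° − θ = 98.7742°

center=(41.3292,4.8886) T_A=(23.0516,8.3859) T_B=(47.5738,22.4188) sweep=98.7742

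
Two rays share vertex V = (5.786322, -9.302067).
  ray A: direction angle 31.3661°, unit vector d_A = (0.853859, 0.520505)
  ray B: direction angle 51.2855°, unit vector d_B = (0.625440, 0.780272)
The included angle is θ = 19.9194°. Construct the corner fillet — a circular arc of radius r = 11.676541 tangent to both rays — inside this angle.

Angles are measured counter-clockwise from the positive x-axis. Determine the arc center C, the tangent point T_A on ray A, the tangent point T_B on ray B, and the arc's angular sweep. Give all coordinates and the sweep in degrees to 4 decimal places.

center=(56.4855,35.2787) T_A=(62.5632,25.3086) T_B=(47.3746,42.5817) sweep=160.0806

bisector direction at 41.3258° = (0.750967,0.660340)
center distance |VC| = r/sin(θ/2) = 11.676541/sin(9.9597°) = 67.511841
C = V + |VC|·bis = (56.4855,35.2787)
T_A = V + ((C−V)·d_A)·d_A = V + 66.4944·d_A = (62.5632,25.3086)
T_B = V + ((C−V)·d_B)·d_B = V + 66.4944·d_B = (47.3746,42.5817)
sweep = 180° − θ = 160.0806°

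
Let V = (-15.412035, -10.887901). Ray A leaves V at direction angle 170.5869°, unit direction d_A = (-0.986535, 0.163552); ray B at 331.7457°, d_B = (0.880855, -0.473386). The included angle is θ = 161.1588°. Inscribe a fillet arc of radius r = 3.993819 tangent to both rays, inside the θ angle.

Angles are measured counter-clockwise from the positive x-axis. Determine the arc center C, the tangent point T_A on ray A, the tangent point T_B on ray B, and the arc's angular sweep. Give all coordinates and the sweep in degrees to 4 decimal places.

bisector direction at 251.1663° = (-0.322822,-0.946460)
center distance |VC| = r/sin(θ/2) = 3.993819/sin(80.5794°) = 4.048418
C = V + |VC|·bis = (-16.7190,-14.7196)
T_A = V + ((C−V)·d_A)·d_A = V + 0.6626·d_A = (-16.0658,-10.7795)
T_B = V + ((C−V)·d_B)·d_B = V + 0.6626·d_B = (-14.8283,-11.2016)
sweep = 180° − θ = 18.8412°

center=(-16.7190,-14.7196) T_A=(-16.0658,-10.7795) T_B=(-14.8283,-11.2016) sweep=18.8412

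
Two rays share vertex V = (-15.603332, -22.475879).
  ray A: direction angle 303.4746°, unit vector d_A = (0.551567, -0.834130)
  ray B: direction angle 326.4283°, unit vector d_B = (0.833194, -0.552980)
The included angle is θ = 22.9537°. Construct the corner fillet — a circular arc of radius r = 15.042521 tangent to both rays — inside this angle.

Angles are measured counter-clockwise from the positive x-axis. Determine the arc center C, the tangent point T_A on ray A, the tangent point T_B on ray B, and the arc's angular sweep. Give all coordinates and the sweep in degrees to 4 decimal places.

bisector direction at 314.9515° = (0.706507,-0.707706)
center distance |VC| = r/sin(θ/2) = 15.042521/sin(11.4769°) = 75.601201
C = V + |VC|·bis = (37.8095,-75.9793)
T_A = V + ((C−V)·d_A)·d_A = V + 74.0896·d_A = (25.2620,-84.2762)
T_B = V + ((C−V)·d_B)·d_B = V + 74.0896·d_B = (46.1277,-63.4459)
sweep = 180° − θ = 157.0463°

center=(37.8095,-75.9793) T_A=(25.2620,-84.2762) T_B=(46.1277,-63.4459) sweep=157.0463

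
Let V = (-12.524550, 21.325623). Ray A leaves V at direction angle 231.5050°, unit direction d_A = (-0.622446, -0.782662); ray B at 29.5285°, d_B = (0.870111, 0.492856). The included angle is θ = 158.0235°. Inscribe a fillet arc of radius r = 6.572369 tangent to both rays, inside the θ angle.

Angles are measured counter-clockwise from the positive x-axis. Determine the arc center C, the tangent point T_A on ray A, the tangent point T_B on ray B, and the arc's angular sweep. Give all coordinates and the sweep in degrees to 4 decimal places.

center=(-8.1749,16.2359) T_A=(-13.3189,20.3268) T_B=(-11.4142,21.9546) sweep=21.9765

bisector direction at 310.5168° = (0.649670,-0.760216)
center distance |VC| = r/sin(θ/2) = 6.572369/sin(79.0118°) = 6.695115
C = V + |VC|·bis = (-8.1749,16.2359)
T_A = V + ((C−V)·d_A)·d_A = V + 1.2761·d_A = (-13.3189,20.3268)
T_B = V + ((C−V)·d_B)·d_B = V + 1.2761·d_B = (-11.4142,21.9546)
sweep = 180° − θ = 21.9765°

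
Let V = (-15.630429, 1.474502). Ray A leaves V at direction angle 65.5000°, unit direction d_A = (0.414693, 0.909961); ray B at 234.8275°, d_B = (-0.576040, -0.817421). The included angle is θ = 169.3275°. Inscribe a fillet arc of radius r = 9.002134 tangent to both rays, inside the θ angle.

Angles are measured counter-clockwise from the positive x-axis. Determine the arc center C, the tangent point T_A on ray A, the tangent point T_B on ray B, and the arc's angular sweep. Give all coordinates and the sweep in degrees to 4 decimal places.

center=(-23.4733,5.9728) T_A=(-15.2817,2.2396) T_B=(-16.1148,0.7872) sweep=10.6725

bisector direction at 150.1637° = (-0.867451,0.497523)
center distance |VC| = r/sin(θ/2) = 9.002134/sin(84.6637°) = 9.041319
C = V + |VC|·bis = (-23.4733,5.9728)
T_A = V + ((C−V)·d_A)·d_A = V + 0.8408·d_A = (-15.2817,2.2396)
T_B = V + ((C−V)·d_B)·d_B = V + 0.8408·d_B = (-16.1148,0.7872)
sweep = 180° − θ = 10.6725°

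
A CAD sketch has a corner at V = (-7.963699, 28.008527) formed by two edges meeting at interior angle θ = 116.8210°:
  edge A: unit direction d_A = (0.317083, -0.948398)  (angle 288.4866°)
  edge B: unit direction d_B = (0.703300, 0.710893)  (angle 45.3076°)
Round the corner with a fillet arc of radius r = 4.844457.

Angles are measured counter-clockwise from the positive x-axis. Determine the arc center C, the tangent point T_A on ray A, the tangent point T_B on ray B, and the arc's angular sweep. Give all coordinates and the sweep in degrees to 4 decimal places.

center=(-2.4246,26.7192) T_A=(-7.0191,25.1831) T_B=(-5.8685,30.1264) sweep=63.1790

bisector direction at 346.8971° = (0.973964,-0.226701)
center distance |VC| = r/sin(θ/2) = 4.844457/sin(58.4105°) = 5.687164
C = V + |VC|·bis = (-2.4246,26.7192)
T_A = V + ((C−V)·d_A)·d_A = V + 2.9791·d_A = (-7.0191,25.1831)
T_B = V + ((C−V)·d_B)·d_B = V + 2.9791·d_B = (-5.8685,30.1264)
sweep = 180° − θ = 63.1790°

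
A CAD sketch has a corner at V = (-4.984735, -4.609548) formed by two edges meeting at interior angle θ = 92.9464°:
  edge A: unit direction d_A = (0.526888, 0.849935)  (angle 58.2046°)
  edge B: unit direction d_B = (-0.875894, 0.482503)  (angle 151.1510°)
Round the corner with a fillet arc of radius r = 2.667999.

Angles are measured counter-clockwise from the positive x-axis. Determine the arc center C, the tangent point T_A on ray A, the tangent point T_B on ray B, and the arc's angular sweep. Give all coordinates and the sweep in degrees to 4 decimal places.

center=(-5.9171,-1.0499) T_A=(-3.6495,-2.4556) T_B=(-7.2044,-3.3868) sweep=87.0536

bisector direction at 104.6778° = (-0.253383,0.967366)
center distance |VC| = r/sin(θ/2) = 2.667999/sin(46.4732°) = 3.679733
C = V + |VC|·bis = (-5.9171,-1.0499)
T_A = V + ((C−V)·d_A)·d_A = V + 2.5342·d_A = (-3.6495,-2.4556)
T_B = V + ((C−V)·d_B)·d_B = V + 2.5342·d_B = (-7.2044,-3.3868)
sweep = 180° − θ = 87.0536°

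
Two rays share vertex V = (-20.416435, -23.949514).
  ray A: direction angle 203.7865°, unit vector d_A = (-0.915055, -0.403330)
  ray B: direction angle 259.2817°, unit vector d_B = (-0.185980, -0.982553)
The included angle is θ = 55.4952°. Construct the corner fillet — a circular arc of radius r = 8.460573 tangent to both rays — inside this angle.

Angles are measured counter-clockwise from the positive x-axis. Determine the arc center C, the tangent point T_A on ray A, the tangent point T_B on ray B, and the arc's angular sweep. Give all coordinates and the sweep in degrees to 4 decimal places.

center=(-31.7204,-38.1780) T_A=(-35.1328,-30.4361) T_B=(-23.4075,-39.7515) sweep=124.5048

bisector direction at 231.5341° = (-0.622049,-0.782979)
center distance |VC| = r/sin(θ/2) = 8.460573/sin(27.7476°) = 18.172214
C = V + |VC|·bis = (-31.7204,-38.1780)
T_A = V + ((C−V)·d_A)·d_A = V + 16.0825·d_A = (-35.1328,-30.4361)
T_B = V + ((C−V)·d_B)·d_B = V + 16.0825·d_B = (-23.4075,-39.7515)
sweep = 180° − θ = 124.5048°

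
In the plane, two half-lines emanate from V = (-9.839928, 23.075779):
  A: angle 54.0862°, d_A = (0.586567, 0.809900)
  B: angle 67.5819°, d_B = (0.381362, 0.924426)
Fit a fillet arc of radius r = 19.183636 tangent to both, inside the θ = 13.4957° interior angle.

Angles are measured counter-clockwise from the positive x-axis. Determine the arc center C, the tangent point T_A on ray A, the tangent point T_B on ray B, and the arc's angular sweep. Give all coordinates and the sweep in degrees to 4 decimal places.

center=(69.7257,165.6405) T_A=(85.2625,154.3880) T_B=(51.9918,172.9565) sweep=166.5043

bisector direction at 60.8341° = (0.487341,0.873212)
center distance |VC| = r/sin(θ/2) = 19.183636/sin(6.7478°) = 163.264803
C = V + |VC|·bis = (69.7257,165.6405)
T_A = V + ((C−V)·d_A)·d_A = V + 162.1338·d_A = (85.2625,154.3880)
T_B = V + ((C−V)·d_B)·d_B = V + 162.1338·d_B = (51.9918,172.9565)
sweep = 180° − θ = 166.5043°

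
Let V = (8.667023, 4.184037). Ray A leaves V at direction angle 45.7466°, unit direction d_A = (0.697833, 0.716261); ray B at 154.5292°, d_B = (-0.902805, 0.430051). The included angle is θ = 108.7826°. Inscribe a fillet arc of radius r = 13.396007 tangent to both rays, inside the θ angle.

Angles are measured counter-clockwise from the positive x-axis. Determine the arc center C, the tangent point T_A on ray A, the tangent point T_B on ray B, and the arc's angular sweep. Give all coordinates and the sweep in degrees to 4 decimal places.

bisector direction at 100.1379° = (-0.176018,0.984387)
center distance |VC| = r/sin(θ/2) = 13.396007/sin(54.3913°) = 16.477003
C = V + |VC|·bis = (5.7668,20.4038)
T_A = V + ((C−V)·d_A)·d_A = V + 9.5937·d_A = (15.3618,11.0556)
T_B = V + ((C−V)·d_B)·d_B = V + 9.5937·d_B = (0.0058,8.3098)
sweep = 180° − θ = 71.2174°

center=(5.7668,20.4038) T_A=(15.3618,11.0556) T_B=(0.0058,8.3098) sweep=71.2174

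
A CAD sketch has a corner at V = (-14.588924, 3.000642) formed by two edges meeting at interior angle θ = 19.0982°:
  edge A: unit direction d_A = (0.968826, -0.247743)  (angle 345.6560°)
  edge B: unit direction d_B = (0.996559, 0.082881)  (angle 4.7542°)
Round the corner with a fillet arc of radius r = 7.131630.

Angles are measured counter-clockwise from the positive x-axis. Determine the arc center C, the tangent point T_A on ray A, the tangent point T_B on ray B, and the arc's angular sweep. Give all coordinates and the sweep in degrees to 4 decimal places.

center=(28.2500,-0.5928) T_A=(26.4832,-7.5021) T_B=(27.6589,6.5143) sweep=160.9018

bisector direction at 355.2051° = (0.996500,-0.083589)
center distance |VC| = r/sin(θ/2) = 7.131630/sin(9.5491°) = 42.989401
C = V + |VC|·bis = (28.2500,-0.5928)
T_A = V + ((C−V)·d_A)·d_A = V + 42.3937·d_A = (26.4832,-7.5021)
T_B = V + ((C−V)·d_B)·d_B = V + 42.3937·d_B = (27.6589,6.5143)
sweep = 180° − θ = 160.9018°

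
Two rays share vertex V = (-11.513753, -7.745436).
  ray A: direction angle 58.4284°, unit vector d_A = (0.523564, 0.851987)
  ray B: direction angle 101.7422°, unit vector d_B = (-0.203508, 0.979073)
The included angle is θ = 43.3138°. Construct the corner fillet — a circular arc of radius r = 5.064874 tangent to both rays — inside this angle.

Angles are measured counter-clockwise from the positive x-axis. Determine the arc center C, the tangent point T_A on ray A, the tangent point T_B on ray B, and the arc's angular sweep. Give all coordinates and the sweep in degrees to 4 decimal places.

center=(-9.1507,5.7738) T_A=(-4.8355,3.1220) T_B=(-14.1096,4.7430) sweep=136.6862

bisector direction at 80.0853° = (0.172182,0.985065)
center distance |VC| = r/sin(θ/2) = 5.064874/sin(21.6569°) = 13.724171
C = V + |VC|·bis = (-9.1507,5.7738)
T_A = V + ((C−V)·d_A)·d_A = V + 12.7554·d_A = (-4.8355,3.1220)
T_B = V + ((C−V)·d_B)·d_B = V + 12.7554·d_B = (-14.1096,4.7430)
sweep = 180° − θ = 136.6862°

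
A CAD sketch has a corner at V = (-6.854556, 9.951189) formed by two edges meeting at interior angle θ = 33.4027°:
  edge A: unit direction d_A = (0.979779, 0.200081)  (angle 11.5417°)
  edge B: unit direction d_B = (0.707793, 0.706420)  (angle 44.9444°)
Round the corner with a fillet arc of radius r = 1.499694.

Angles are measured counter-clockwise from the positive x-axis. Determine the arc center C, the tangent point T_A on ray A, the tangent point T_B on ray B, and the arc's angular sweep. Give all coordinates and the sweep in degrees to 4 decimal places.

center=(-2.2574,12.4206) T_A=(-1.9573,10.9513) T_B=(-3.3168,13.4821) sweep=146.5973

bisector direction at 28.2431° = (0.880948,0.473213)
center distance |VC| = r/sin(θ/2) = 1.499694/sin(16.7014°) = 5.218449
C = V + |VC|·bis = (-2.2574,12.4206)
T_A = V + ((C−V)·d_A)·d_A = V + 4.9983·d_A = (-1.9573,10.9513)
T_B = V + ((C−V)·d_B)·d_B = V + 4.9983·d_B = (-3.3168,13.4821)
sweep = 180° − θ = 146.5973°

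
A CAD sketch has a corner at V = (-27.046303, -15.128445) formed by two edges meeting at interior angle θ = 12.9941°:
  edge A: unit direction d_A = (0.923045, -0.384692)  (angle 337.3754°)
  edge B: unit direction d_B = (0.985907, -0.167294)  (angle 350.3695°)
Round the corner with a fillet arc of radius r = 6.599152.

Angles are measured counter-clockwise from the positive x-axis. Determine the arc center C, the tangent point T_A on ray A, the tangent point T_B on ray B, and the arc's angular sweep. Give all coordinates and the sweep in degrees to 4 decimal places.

bisector direction at 343.8725° = (0.960646,-0.277777)
center distance |VC| = r/sin(θ/2) = 6.599152/sin(6.4970°) = 58.321096
C = V + |VC|·bis = (28.9796,-31.3287)
T_A = V + ((C−V)·d_A)·d_A = V + 57.9465·d_A = (26.4410,-37.4200)
T_B = V + ((C−V)·d_B)·d_B = V + 57.9465·d_B = (30.0836,-24.8225)
sweep = 180° − θ = 167.0059°

center=(28.9796,-31.3287) T_A=(26.4410,-37.4200) T_B=(30.0836,-24.8225) sweep=167.0059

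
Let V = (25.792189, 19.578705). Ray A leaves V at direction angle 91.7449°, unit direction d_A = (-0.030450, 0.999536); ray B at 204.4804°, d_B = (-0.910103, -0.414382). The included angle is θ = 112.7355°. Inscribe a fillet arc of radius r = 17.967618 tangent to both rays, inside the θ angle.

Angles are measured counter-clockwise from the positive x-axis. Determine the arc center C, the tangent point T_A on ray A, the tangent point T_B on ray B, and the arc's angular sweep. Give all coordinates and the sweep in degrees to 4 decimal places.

bisector direction at 148.1127° = (-0.849088,0.528251)
center distance |VC| = r/sin(θ/2) = 17.967618/sin(56.3678°) = 21.579883
C = V + |VC|·bis = (7.4690,30.9783)
T_A = V + ((C−V)·d_A)·d_A = V + 11.9522·d_A = (25.4282,31.5254)
T_B = V + ((C−V)·d_B)·d_B = V + 11.9522·d_B = (14.9144,14.6259)
sweep = 180° − θ = 67.2645°

center=(7.4690,30.9783) T_A=(25.4282,31.5254) T_B=(14.9144,14.6259) sweep=67.2645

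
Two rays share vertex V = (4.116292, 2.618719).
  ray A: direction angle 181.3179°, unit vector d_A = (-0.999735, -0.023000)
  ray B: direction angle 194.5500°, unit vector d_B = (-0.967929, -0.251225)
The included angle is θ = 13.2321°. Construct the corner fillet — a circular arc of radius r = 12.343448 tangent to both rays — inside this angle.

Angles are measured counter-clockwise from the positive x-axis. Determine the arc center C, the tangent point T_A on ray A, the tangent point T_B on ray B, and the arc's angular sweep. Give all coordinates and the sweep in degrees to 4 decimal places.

center=(-101.9919,-12.1691) T_A=(-102.2758,0.1711) T_B=(-98.8909,-24.1167) sweep=166.7679

bisector direction at 187.9340° = (-0.990428,-0.138031)
center distance |VC| = r/sin(θ/2) = 12.343448/sin(6.6161°) = 107.133651
C = V + |VC|·bis = (-101.9919,-12.1691)
T_A = V + ((C−V)·d_A)·d_A = V + 106.4202·d_A = (-102.2758,0.1711)
T_B = V + ((C−V)·d_B)·d_B = V + 106.4202·d_B = (-98.8909,-24.1167)
sweep = 180° − θ = 166.7679°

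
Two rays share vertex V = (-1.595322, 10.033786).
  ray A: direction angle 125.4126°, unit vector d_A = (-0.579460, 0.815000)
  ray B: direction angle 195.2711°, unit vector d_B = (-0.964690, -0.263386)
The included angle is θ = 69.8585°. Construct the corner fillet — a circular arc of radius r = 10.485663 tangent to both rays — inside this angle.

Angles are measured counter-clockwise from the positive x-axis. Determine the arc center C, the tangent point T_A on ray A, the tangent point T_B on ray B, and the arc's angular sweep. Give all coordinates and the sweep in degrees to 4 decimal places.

center=(-18.8415,16.1946) T_A=(-10.2956,22.2706) T_B=(-16.0797,6.0792) sweep=110.1415

bisector direction at 160.3419° = (-0.941717,0.336407)
center distance |VC| = r/sin(θ/2) = 10.485663/sin(34.9293°) = 18.313505
C = V + |VC|·bis = (-18.8415,16.1946)
T_A = V + ((C−V)·d_A)·d_A = V + 15.0145·d_A = (-10.2956,22.2706)
T_B = V + ((C−V)·d_B)·d_B = V + 15.0145·d_B = (-16.0797,6.0792)
sweep = 180° − θ = 110.1415°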